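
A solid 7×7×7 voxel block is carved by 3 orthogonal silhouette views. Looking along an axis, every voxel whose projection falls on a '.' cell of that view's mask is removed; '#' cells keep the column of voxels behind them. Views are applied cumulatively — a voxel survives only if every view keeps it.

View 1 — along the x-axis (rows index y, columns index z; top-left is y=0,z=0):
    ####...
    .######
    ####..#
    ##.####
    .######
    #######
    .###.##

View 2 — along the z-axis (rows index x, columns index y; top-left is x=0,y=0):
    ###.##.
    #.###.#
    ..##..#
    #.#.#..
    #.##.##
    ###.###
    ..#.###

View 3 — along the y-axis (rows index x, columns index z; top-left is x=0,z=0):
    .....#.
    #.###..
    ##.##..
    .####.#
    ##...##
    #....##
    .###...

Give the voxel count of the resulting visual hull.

|visual hull| = 78

before carving: 343 voxels (7×7×7)
V1 x: intersect with YZ mask (39 set) -- 273 left
V2 z: intersect with XY mask (31 set) -- 168 left
V3 y: intersect with XZ mask (24 set) -- 78 left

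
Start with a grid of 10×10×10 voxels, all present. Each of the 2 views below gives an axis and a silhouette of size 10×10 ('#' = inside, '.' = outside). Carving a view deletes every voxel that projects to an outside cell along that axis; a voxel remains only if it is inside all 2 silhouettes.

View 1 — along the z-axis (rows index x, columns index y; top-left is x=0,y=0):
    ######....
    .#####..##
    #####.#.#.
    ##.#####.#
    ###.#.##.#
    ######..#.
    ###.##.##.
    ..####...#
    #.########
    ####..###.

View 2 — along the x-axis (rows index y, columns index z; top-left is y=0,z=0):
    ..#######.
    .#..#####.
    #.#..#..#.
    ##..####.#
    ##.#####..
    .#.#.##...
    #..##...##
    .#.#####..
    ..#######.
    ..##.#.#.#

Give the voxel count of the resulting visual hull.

start: 10×10×10 = 1000 voxels
step 1: project along z, AND mask (70/100) → |grid| = 700
step 2: project along x, AND mask (58/100) → |grid| = 409

remaining voxels: 409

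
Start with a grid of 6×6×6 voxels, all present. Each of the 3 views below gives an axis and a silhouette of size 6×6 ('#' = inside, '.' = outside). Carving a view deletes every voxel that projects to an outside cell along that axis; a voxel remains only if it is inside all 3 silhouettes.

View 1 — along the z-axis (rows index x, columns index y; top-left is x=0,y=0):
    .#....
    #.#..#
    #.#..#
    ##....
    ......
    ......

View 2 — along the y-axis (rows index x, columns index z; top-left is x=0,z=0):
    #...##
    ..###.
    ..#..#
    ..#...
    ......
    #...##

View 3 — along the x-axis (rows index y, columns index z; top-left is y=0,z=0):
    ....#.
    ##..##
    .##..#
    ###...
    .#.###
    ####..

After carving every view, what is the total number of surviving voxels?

remaining voxels: 10

before carving: 216 voxels (6×6×6)
after view 1 [z-axis, 9 of 36 cells solid] → remaining = 54
after view 2 [y-axis, 12 of 36 cells solid] → remaining = 20
after view 3 [x-axis, 19 of 36 cells solid] → remaining = 10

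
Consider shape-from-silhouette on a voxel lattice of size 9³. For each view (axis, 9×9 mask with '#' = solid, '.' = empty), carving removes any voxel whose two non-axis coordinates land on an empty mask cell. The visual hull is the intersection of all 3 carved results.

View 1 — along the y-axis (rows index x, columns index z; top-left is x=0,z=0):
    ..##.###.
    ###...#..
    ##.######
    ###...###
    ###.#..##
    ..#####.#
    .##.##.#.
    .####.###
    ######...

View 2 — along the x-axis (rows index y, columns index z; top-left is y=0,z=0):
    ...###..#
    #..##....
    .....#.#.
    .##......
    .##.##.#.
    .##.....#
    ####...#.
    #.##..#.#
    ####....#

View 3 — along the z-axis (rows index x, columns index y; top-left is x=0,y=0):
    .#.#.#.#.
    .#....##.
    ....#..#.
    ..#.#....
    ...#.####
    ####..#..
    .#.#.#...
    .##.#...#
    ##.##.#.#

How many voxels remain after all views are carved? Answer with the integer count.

start: 9×9×9 = 729 voxels
step 1: project along y, AND mask (53/81) → |grid| = 477
step 2: project along x, AND mask (34/81) → |grid| = 205
step 3: project along z, AND mask (34/81) → |grid| = 87

|visual hull| = 87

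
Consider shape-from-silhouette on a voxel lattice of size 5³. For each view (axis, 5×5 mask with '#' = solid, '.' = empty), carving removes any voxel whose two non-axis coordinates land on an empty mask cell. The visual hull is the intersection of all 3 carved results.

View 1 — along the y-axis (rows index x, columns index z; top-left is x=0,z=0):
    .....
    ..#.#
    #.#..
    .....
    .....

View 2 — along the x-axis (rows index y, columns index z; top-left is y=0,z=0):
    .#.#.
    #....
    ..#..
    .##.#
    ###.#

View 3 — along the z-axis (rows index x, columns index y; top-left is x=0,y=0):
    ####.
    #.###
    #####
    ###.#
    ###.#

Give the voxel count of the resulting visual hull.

10 voxels

start: 5×5×5 = 125 voxels
step 1: project along y, AND mask (4/25) → |grid| = 20
step 2: project along x, AND mask (11/25) → |grid| = 10
step 3: project along z, AND mask (21/25) → |grid| = 10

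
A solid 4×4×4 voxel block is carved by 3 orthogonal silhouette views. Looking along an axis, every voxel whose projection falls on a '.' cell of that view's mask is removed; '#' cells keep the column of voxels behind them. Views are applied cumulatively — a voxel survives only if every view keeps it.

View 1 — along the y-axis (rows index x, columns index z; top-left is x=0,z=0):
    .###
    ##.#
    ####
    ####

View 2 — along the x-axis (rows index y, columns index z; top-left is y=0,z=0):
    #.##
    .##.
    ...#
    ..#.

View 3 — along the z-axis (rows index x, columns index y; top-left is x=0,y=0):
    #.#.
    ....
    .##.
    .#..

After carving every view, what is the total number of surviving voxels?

start: 4×4×4 = 64 voxels
  1. axis=1 (XZ plane), |mask|=14  ⇒  voxels=56
  2. axis=0 (YZ plane), |mask|=7  ⇒  voxels=24
  3. axis=2 (XY plane), |mask|=5  ⇒  voxels=8

remaining voxels: 8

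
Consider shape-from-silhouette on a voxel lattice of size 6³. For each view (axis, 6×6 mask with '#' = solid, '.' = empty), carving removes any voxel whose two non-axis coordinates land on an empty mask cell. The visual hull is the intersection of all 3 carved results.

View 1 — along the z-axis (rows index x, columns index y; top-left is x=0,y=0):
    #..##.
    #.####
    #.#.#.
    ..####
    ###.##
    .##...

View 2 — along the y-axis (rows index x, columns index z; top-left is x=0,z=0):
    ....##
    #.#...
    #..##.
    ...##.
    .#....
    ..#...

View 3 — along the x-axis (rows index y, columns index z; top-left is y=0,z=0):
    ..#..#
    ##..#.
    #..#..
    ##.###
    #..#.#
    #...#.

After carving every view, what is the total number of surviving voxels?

start: 6×6×6 = 216 voxels
V1 z: intersect with XY mask (22 set) -- 132 left
V2 y: intersect with XZ mask (11 set) -- 40 left
V3 x: intersect with YZ mask (17 set) -- 19 left

19 voxels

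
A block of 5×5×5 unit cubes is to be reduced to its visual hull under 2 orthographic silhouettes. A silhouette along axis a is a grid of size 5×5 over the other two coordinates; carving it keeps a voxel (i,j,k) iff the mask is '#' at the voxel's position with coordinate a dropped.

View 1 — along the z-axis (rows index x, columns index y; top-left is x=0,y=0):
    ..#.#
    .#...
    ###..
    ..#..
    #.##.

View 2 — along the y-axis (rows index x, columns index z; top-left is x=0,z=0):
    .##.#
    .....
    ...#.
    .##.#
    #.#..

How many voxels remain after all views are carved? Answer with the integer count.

before carving: 125 voxels (5×5×5)
[1] z-view keeps 10 columns → grid now 50
[2] y-view keeps 9 columns → grid now 18

voxel count = 18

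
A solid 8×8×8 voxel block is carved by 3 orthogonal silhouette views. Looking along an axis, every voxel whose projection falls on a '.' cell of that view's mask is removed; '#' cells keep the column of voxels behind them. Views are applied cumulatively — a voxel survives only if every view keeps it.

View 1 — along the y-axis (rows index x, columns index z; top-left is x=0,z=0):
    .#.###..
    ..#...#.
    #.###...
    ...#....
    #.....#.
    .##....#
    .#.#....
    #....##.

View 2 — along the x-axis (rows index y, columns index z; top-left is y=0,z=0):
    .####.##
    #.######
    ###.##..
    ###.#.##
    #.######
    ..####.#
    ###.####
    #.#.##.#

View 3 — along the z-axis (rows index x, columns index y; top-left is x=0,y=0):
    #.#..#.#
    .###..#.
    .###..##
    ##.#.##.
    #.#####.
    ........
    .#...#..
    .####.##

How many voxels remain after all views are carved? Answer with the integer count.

initial block: 8^3 = 512
[1] y-view keeps 21 columns → grid now 168
[2] x-view keeps 48 columns → grid now 120
[3] z-view keeps 32 columns → grid now 62

62 voxels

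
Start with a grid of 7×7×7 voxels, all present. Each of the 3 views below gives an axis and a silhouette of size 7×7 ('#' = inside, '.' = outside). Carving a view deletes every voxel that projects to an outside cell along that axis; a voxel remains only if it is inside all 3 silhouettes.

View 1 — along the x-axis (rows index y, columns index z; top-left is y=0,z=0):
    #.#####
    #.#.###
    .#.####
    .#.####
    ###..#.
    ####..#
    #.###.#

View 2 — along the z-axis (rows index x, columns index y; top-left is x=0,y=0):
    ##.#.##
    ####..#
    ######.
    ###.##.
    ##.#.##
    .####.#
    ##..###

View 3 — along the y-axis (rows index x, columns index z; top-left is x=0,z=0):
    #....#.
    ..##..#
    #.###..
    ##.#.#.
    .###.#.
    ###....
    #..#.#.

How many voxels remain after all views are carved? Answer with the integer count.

82 voxels

before carving: 343 voxels (7×7×7)
carve view 1 (along x, YZ-mask fill 35/49): 245 voxels remain
carve view 2 (along z, XY-mask fill 36/49): 182 voxels remain
carve view 3 (along y, XZ-mask fill 23/49): 82 voxels remain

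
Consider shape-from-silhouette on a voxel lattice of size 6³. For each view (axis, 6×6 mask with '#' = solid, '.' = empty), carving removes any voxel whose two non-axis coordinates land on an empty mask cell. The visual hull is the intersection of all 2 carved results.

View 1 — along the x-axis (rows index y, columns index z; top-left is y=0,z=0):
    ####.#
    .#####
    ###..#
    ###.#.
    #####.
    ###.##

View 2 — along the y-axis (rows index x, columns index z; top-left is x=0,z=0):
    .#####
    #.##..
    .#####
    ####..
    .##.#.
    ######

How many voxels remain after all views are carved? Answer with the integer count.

before carving: 216 voxels (6×6×6)
  1. axis=0 (YZ plane), |mask|=28  ⇒  voxels=168
  2. axis=1 (XZ plane), |mask|=26  ⇒  voxels=124

124 voxels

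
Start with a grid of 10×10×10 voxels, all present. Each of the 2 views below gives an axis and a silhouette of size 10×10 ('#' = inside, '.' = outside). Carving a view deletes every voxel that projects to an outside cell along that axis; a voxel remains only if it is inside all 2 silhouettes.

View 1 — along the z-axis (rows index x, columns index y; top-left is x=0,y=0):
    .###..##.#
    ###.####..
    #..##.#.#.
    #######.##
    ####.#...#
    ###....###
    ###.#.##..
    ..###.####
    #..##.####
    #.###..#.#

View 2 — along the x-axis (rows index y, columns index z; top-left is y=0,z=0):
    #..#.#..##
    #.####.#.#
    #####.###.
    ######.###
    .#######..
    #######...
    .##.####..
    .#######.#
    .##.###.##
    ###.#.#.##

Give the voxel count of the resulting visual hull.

|visual hull| = 461

initial block: 10^3 = 1000
[1] z-view keeps 65 columns → grid now 650
[2] x-view keeps 71 columns → grid now 461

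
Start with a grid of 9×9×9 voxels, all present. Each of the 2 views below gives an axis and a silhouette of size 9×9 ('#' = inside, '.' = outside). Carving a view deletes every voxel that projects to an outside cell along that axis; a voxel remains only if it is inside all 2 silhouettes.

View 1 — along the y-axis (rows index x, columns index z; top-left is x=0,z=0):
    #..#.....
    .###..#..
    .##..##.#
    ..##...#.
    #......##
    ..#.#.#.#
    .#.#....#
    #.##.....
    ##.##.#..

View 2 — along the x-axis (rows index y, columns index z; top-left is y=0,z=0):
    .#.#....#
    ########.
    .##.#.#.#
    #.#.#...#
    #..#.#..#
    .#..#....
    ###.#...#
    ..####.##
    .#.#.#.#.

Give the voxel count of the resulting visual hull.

before carving: 729 voxels (9×9×9)
V1 y: intersect with XZ mask (32 set) -- 288 left
V2 x: intersect with YZ mask (41 set) -- 149 left

149 voxels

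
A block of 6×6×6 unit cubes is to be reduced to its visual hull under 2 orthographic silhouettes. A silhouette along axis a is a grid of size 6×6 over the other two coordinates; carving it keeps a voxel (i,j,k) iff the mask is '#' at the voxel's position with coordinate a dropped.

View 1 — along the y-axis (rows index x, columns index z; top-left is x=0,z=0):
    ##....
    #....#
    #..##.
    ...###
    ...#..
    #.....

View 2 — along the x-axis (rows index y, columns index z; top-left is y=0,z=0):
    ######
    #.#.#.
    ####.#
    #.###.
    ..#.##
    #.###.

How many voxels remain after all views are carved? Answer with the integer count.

initial block: 6^3 = 216
V1 y: intersect with XZ mask (12 set) -- 72 left
V2 x: intersect with YZ mask (25 set) -- 50 left

50 voxels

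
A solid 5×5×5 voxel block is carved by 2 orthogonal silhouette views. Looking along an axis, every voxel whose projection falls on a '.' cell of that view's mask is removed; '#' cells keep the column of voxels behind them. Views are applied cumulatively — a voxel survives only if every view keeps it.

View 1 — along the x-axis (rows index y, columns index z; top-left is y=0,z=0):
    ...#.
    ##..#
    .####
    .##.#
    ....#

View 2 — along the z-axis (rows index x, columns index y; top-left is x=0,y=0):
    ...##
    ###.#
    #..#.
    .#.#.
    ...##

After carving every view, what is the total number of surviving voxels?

remaining voxels: 27

start: 5×5×5 = 125 voxels
after view 1 [x-axis, 12 of 25 cells solid] → remaining = 60
after view 2 [z-axis, 12 of 25 cells solid] → remaining = 27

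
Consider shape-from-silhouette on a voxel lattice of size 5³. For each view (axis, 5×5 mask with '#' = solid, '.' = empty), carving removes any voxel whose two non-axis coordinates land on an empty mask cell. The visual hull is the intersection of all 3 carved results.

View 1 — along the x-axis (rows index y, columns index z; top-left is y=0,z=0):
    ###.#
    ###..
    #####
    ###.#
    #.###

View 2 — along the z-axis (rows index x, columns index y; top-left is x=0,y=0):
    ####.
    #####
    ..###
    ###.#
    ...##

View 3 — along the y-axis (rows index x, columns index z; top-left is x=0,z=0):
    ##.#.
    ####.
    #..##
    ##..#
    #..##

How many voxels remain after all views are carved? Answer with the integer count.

|visual hull| = 48

full grid |V| = 125
  1. axis=0 (YZ plane), |mask|=20  ⇒  voxels=100
  2. axis=2 (XY plane), |mask|=18  ⇒  voxels=73
  3. axis=1 (XZ plane), |mask|=16  ⇒  voxels=48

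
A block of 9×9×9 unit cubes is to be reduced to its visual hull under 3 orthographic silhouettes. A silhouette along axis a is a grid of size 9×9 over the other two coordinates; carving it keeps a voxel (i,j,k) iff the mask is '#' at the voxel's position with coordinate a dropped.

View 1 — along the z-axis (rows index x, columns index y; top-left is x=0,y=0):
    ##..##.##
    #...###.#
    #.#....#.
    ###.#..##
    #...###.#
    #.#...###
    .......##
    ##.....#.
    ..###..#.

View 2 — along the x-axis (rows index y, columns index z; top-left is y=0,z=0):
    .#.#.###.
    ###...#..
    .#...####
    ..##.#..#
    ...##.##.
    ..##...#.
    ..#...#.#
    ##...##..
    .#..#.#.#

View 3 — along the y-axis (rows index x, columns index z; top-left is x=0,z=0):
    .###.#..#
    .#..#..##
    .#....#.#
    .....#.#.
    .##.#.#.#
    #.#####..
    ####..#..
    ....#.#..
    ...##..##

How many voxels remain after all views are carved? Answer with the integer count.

before carving: 729 voxels (9×9×9)
step 1: project along z, AND mask (39/81) → |grid| = 351
step 2: project along x, AND mask (36/81) → |grid| = 161
step 3: project along y, AND mask (36/81) → |grid| = 73

73 voxels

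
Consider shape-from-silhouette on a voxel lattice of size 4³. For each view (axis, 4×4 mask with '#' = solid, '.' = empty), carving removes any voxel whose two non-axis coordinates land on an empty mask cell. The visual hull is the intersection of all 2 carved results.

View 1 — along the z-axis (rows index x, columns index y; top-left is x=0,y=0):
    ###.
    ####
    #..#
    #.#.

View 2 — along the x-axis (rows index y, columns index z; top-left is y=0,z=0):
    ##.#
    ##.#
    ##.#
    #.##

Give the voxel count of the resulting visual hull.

full grid |V| = 64
V1 z: intersect with XY mask (11 set) -- 44 left
V2 x: intersect with YZ mask (12 set) -- 33 left

33 voxels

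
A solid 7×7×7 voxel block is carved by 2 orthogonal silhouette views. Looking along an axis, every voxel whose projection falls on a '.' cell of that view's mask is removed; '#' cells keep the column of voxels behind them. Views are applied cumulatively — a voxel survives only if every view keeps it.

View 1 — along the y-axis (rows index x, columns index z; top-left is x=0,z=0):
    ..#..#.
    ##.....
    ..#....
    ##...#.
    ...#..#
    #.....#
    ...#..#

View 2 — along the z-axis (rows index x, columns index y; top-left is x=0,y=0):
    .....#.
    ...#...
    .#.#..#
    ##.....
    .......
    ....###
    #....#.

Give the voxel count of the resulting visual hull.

initial block: 7^3 = 343
after view 1 [y-axis, 14 of 49 cells solid] → remaining = 98
after view 2 [z-axis, 12 of 49 cells solid] → remaining = 23

voxel count = 23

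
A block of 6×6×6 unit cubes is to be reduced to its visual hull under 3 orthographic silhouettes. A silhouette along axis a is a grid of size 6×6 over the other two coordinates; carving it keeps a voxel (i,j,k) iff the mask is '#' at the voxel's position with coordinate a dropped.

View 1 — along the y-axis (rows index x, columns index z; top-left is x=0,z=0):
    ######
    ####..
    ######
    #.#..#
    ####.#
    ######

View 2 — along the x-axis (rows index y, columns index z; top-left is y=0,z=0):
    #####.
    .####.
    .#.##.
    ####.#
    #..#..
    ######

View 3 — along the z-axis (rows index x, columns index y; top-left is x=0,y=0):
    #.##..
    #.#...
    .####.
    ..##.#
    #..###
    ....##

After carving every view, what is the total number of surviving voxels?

63 voxels

full grid |V| = 216
V1 y: intersect with XZ mask (30 set) -- 180 left
V2 x: intersect with YZ mask (25 set) -- 125 left
V3 z: intersect with XY mask (18 set) -- 63 left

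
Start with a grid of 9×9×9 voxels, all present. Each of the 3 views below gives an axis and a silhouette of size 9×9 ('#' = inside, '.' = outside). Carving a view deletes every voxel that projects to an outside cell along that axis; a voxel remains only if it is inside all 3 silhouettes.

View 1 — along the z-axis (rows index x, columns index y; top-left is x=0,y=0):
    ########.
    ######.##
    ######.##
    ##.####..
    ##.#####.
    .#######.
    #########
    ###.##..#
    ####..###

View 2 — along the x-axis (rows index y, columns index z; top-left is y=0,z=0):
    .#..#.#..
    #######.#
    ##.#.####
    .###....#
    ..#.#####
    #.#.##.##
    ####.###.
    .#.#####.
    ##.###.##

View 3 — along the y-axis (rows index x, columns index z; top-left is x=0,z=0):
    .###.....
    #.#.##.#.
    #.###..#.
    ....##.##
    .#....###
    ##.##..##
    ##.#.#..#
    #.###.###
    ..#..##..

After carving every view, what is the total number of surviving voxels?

start: 9×9×9 = 729 voxels
after view 1 [z-axis, 66 of 81 cells solid] → remaining = 594
after view 2 [x-axis, 54 of 81 cells solid] → remaining = 392
after view 3 [y-axis, 42 of 81 cells solid] → remaining = 198

voxel count = 198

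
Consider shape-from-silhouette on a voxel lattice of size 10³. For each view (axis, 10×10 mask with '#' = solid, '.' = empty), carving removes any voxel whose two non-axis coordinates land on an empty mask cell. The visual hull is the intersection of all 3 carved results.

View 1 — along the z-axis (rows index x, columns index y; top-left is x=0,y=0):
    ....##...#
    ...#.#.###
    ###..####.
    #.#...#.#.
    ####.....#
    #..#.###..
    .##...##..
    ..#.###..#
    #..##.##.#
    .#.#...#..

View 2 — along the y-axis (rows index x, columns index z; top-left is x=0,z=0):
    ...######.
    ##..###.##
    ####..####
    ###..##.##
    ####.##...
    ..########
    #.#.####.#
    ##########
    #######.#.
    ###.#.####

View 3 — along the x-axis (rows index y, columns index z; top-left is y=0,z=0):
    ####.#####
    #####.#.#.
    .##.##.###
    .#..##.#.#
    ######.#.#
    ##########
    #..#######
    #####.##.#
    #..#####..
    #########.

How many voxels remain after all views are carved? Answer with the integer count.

remaining voxels: 276

full grid |V| = 1000
  1. axis=2 (XY plane), |mask|=47  ⇒  voxels=470
  2. axis=1 (XZ plane), |mask|=75  ⇒  voxels=357
  3. axis=0 (YZ plane), |mask|=77  ⇒  voxels=276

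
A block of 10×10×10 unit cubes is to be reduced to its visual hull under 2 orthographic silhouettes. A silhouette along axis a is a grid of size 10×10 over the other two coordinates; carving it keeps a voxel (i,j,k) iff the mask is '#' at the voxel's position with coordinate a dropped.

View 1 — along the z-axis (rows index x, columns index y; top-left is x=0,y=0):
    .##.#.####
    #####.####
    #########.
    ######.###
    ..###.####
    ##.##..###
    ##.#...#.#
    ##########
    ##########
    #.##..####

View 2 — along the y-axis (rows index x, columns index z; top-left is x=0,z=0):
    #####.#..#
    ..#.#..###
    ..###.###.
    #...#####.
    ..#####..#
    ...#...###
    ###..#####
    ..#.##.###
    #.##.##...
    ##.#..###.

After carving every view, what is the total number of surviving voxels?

voxel count = 464

full grid |V| = 1000
step 1: project along z, AND mask (80/100) → |grid| = 800
step 2: project along y, AND mask (59/100) → |grid| = 464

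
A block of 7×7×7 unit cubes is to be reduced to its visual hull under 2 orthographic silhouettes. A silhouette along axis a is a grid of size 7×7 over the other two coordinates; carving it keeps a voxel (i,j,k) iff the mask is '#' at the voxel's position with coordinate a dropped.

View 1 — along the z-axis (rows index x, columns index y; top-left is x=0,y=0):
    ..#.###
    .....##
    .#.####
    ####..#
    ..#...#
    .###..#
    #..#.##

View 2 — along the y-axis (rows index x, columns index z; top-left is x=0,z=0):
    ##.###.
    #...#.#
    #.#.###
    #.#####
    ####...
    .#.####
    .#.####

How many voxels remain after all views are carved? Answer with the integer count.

129 voxels

initial block: 7^3 = 343
step 1: project along z, AND mask (26/49) → |grid| = 182
step 2: project along y, AND mask (33/49) → |grid| = 129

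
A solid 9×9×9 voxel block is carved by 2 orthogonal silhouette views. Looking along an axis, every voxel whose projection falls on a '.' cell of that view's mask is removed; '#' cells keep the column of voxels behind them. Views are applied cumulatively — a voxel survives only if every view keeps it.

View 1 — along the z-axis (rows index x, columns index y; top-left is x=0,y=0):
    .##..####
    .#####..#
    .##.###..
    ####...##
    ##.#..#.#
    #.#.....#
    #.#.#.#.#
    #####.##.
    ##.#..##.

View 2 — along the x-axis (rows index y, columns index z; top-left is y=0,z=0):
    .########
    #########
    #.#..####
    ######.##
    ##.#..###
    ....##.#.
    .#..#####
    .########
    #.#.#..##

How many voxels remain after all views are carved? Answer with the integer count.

remaining voxels: 324

start: 9×9×9 = 729 voxels
[1] z-view keeps 48 columns → grid now 432
[2] x-view keeps 59 columns → grid now 324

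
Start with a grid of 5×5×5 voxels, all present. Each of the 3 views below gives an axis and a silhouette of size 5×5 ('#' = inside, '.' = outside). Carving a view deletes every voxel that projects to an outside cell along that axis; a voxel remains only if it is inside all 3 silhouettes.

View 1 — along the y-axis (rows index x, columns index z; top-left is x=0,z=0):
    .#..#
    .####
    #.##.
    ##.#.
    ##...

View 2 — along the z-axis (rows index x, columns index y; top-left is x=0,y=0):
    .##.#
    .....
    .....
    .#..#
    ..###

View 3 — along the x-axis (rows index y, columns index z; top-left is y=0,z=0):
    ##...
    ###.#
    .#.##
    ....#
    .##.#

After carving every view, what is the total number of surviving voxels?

before carving: 125 voxels (5×5×5)
[1] y-view keeps 14 columns → grid now 70
[2] z-view keeps 8 columns → grid now 18
[3] x-view keeps 13 columns → grid now 11

voxel count = 11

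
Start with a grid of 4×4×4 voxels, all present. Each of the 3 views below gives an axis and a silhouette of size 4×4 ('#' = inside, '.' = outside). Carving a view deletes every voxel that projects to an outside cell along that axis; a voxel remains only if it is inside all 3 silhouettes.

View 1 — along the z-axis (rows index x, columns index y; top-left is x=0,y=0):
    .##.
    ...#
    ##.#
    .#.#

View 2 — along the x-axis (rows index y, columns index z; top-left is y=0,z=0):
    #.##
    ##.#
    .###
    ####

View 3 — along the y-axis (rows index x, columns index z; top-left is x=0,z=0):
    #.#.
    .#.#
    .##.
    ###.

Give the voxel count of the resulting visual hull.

start: 4×4×4 = 64 voxels
after view 1 [z-axis, 8 of 16 cells solid] → remaining = 32
after view 2 [x-axis, 13 of 16 cells solid] → remaining = 27
after view 3 [y-axis, 9 of 16 cells solid] → remaining = 13

voxel count = 13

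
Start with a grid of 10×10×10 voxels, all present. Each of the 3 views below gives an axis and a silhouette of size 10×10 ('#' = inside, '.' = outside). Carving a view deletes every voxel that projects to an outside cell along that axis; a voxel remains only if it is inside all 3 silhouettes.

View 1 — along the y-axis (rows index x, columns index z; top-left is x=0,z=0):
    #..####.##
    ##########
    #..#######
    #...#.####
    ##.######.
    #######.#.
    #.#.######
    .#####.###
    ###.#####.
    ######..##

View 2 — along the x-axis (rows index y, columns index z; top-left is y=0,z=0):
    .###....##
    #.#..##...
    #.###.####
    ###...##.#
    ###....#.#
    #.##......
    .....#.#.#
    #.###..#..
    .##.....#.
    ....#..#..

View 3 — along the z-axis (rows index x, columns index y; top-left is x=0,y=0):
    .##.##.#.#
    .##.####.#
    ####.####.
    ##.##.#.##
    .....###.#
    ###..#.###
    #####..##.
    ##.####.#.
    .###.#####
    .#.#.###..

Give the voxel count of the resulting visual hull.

221 voxels

full grid |V| = 1000
V1 y: intersect with XZ mask (79 set) -- 790 left
V2 x: intersect with YZ mask (44 set) -- 333 left
V3 z: intersect with XY mask (66 set) -- 221 left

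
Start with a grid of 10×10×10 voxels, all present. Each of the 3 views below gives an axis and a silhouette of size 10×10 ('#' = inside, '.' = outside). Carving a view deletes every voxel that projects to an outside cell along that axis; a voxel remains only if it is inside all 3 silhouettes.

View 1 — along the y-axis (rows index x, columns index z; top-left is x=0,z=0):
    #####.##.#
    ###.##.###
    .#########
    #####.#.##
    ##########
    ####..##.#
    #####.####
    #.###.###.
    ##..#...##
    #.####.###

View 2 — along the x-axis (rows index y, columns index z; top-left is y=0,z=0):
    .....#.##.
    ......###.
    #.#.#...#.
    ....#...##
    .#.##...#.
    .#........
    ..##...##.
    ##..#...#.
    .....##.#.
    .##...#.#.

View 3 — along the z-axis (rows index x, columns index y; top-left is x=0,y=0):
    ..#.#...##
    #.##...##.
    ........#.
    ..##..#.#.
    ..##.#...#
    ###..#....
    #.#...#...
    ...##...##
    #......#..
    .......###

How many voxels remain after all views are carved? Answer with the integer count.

full grid |V| = 1000
step 1: project along y, AND mask (79/100) → |grid| = 790
step 2: project along x, AND mask (33/100) → |grid| = 263
step 3: project along z, AND mask (34/100) → |grid| = 91

voxel count = 91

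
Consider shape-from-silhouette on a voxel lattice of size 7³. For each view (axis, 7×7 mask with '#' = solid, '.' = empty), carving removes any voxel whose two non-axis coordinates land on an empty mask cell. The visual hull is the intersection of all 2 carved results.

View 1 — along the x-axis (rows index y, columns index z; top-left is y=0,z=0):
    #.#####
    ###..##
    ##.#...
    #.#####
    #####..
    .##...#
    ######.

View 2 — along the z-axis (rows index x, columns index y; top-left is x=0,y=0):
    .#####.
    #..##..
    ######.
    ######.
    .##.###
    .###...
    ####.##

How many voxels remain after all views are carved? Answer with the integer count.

full grid |V| = 343
after view 1 [x-axis, 34 of 49 cells solid] → remaining = 238
after view 2 [z-axis, 34 of 49 cells solid] → remaining = 160

remaining voxels: 160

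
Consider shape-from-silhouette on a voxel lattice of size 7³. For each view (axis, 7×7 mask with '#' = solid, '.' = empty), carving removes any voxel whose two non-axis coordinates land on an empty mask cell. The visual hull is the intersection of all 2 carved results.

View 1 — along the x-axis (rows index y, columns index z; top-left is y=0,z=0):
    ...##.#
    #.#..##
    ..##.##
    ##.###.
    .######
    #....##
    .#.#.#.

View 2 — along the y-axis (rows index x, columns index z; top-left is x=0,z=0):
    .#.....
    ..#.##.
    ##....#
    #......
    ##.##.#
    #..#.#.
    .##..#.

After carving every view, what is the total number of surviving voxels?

74 voxels

full grid |V| = 343
V1 x: intersect with YZ mask (28 set) -- 196 left
V2 y: intersect with XZ mask (19 set) -- 74 left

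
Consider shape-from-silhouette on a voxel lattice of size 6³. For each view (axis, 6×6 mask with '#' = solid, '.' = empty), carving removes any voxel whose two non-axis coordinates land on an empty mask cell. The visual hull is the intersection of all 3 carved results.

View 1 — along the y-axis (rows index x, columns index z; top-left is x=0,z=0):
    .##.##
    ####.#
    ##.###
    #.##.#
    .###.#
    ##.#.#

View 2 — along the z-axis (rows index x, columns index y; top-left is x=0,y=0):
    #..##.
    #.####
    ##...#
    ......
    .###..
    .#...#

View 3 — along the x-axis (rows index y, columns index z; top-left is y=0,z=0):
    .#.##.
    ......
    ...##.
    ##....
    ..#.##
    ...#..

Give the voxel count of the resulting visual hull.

21 voxels

full grid |V| = 216
  1. axis=1 (XZ plane), |mask|=26  ⇒  voxels=156
  2. axis=2 (XY plane), |mask|=16  ⇒  voxels=72
  3. axis=0 (YZ plane), |mask|=11  ⇒  voxels=21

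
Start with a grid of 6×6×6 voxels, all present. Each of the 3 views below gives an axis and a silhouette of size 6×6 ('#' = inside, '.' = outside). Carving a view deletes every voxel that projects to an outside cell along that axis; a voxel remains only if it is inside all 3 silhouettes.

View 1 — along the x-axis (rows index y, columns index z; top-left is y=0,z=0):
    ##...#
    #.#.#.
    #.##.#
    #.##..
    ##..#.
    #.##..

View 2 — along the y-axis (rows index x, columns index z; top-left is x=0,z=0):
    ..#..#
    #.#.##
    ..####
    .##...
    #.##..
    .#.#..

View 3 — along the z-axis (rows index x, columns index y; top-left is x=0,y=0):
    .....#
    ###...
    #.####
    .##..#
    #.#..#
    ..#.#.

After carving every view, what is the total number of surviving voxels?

voxel count = 30

before carving: 216 voxels (6×6×6)
  1. axis=0 (YZ plane), |mask|=19  ⇒  voxels=114
  2. axis=1 (XZ plane), |mask|=17  ⇒  voxels=55
  3. axis=2 (XY plane), |mask|=17  ⇒  voxels=30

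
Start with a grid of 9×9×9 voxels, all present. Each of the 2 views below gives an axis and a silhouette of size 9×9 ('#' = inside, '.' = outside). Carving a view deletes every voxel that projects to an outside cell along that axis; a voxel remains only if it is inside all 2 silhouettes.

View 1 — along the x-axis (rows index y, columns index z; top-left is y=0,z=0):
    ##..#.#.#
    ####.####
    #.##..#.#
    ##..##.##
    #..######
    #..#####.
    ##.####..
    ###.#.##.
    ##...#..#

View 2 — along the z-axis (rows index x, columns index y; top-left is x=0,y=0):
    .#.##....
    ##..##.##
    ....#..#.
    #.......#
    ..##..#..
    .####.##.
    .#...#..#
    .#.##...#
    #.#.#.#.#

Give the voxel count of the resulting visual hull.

remaining voxels: 204

start: 9×9×9 = 729 voxels
after view 1 [x-axis, 53 of 81 cells solid] → remaining = 477
after view 2 [z-axis, 34 of 81 cells solid] → remaining = 204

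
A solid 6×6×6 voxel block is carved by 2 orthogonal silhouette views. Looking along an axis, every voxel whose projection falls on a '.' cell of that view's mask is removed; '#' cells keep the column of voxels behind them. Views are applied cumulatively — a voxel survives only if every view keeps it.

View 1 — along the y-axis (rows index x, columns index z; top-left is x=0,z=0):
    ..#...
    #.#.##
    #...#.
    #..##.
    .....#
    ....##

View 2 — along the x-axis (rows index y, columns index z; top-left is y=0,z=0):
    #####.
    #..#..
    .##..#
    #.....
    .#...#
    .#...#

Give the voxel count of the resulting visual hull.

voxel count = 28

before carving: 216 voxels (6×6×6)
V1 y: intersect with XZ mask (13 set) -- 78 left
V2 x: intersect with YZ mask (15 set) -- 28 left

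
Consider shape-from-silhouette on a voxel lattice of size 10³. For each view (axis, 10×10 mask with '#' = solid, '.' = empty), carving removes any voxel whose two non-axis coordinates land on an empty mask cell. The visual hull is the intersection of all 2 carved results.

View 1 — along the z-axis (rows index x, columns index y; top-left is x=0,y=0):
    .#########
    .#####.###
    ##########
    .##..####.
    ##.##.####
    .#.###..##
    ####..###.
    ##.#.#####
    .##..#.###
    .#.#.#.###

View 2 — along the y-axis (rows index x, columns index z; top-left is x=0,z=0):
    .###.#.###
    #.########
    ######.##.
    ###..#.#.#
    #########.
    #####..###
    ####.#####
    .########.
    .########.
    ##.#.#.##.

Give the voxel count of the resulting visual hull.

start: 10×10×10 = 1000 voxels
  1. axis=2 (XY plane), |mask|=74  ⇒  voxels=740
  2. axis=1 (XZ plane), |mask|=78  ⇒  voxels=582

voxel count = 582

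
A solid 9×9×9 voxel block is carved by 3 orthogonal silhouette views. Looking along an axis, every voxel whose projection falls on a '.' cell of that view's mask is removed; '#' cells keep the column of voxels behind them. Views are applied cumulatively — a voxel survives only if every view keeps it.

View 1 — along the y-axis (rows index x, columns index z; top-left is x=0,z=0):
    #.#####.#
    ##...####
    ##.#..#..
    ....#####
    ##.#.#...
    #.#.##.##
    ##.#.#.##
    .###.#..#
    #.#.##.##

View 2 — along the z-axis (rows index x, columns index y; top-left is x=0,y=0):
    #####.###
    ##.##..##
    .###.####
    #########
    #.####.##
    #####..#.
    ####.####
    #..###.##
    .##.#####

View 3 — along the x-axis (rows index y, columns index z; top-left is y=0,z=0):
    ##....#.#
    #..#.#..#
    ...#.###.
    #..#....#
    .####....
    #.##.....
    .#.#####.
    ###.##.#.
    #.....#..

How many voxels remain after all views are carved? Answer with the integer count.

remaining voxels: 158

full grid |V| = 729
V1 y: intersect with XZ mask (49 set) -- 441 left
V2 z: intersect with XY mask (64 set) -- 349 left
V3 x: intersect with YZ mask (36 set) -- 158 left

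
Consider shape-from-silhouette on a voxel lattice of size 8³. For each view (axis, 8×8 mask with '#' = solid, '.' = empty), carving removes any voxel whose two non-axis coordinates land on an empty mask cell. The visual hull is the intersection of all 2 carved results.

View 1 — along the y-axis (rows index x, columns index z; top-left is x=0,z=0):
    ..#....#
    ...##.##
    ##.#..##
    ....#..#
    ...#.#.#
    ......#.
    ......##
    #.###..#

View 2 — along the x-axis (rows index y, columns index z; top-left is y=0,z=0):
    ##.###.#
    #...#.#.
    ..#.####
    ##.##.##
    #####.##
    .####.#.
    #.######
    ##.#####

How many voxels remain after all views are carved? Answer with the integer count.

full grid |V| = 512
carve view 1 (along y, XZ-mask fill 24/64): 192 voxels remain
carve view 2 (along x, YZ-mask fill 46/64): 147 voxels remain

voxel count = 147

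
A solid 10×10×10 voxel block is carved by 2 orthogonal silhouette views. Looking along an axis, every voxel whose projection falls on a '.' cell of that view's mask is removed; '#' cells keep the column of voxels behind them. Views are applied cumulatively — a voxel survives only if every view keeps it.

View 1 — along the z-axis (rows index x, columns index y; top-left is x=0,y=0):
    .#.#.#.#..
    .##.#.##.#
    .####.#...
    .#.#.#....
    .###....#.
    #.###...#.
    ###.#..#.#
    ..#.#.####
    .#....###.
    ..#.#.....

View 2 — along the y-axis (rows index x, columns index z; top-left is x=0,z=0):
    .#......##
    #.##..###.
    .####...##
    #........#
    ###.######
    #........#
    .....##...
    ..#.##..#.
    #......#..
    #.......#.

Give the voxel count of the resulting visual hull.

voxel count = 178

before carving: 1000 voxels (10×10×10)
  1. axis=2 (XY plane), |mask|=45  ⇒  voxels=450
  2. axis=1 (XZ plane), |mask|=38  ⇒  voxels=178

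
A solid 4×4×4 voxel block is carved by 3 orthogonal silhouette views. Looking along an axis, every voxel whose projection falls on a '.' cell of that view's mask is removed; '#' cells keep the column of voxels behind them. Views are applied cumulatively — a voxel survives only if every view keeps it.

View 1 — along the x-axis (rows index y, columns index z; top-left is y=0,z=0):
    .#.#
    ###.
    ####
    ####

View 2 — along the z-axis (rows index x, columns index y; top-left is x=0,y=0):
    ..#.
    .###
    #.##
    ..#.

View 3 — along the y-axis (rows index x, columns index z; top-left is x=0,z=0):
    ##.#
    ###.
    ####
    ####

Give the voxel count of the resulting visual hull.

26 voxels

full grid |V| = 64
step 1: project along x, AND mask (13/16) → |grid| = 52
step 2: project along z, AND mask (8/16) → |grid| = 29
step 3: project along y, AND mask (14/16) → |grid| = 26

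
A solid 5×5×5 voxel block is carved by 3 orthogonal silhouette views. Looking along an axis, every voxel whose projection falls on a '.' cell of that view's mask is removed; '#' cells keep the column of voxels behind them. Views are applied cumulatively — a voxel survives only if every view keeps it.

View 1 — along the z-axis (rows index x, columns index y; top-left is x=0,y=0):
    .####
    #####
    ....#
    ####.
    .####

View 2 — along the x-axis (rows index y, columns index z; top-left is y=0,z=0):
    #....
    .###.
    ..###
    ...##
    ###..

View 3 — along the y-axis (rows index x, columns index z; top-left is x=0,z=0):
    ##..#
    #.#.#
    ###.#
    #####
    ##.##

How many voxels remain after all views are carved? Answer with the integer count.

start: 5×5×5 = 125 voxels
[1] z-view keeps 18 columns → grid now 90
[2] x-view keeps 12 columns → grid now 46
[3] y-view keeps 19 columns → grid now 32

voxel count = 32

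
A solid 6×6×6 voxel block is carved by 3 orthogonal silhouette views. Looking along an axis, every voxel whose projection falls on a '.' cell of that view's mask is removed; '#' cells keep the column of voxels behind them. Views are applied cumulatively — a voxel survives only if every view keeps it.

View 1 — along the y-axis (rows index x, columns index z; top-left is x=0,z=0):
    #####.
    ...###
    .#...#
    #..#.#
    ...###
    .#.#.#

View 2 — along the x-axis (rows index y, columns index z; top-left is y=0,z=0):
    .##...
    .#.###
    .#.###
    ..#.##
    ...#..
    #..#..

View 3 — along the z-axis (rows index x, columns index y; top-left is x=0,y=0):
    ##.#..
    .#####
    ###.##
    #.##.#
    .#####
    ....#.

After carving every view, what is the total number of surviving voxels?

38 voxels

full grid |V| = 216
[1] y-view keeps 19 columns → grid now 114
[2] x-view keeps 16 columns → grid now 57
[3] z-view keeps 23 columns → grid now 38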